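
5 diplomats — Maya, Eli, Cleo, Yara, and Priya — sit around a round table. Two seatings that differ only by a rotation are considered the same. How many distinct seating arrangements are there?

Around a circle, 5 distinct people have 5!/5 = (4)! = 24 rotationally distinct seatings.

24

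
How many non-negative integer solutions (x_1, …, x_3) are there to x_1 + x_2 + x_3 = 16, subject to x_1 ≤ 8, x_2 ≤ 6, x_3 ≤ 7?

By stars and bars, unrestricted non-negative solutions to x_1+…+x_3 = 16 number C(16+2,2) = 153.
Subtract solutions that violate a single cap (substitute x_i' = x_i − (cap_i+1)): x_1 ≥ 9 gives C(9,2) = 36; x_2 ≥ 7 gives C(11,2) = 55; x_3 ≥ 8 gives C(10,2) = 45. Together 136.
Add back pairs where two caps are both exceeded: 1 + 0 + 3 = 4.
By inclusion–exclusion the count is 153 − 136 + 4 = 21.

21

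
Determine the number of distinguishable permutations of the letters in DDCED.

20

The 5 letters of DDCED have repeats: D appearing 3 times.
Dividing 5! = 120 by 3! = 6 for the repeated letters gives 20.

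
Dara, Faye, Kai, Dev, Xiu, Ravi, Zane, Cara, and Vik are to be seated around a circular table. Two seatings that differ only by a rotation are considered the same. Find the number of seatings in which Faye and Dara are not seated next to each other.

30240

Without the restriction there are (8)! = 40320 seatings.
Seatings with Faye beside Dara: treat them as a block with 2 internal orders, giving 2 × (7)! = 10080.
Subtracting, 40320 − 10080 = 30240.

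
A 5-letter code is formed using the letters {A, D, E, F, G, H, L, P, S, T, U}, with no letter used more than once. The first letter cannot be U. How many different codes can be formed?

The first letter has 11−1 = 10 choices (anything except U).
The remaining 4 letters are filled from the other 10 symbols without repetition: 10 × 9 × 8 × 7 = 5040.
Total: 10 × 5040 = 50400.

50400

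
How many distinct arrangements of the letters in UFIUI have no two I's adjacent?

There are 5!/(2!·2!) = 30 arrangements of UFIUI in total.
Arrangements with the I's together: treat II as one letter, giving (4)!/(2!) = 12.
Hence 30 − 12 = 18.

18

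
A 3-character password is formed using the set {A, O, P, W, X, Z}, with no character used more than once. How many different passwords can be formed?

Choose and order 3 of the 6 symbols: the first character has 6 options, the next 5, then 4.
That product is 6 × 5 × 4 = 120.

120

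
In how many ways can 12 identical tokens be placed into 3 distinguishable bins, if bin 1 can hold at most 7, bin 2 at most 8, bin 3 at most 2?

By stars and bars, unrestricted non-negative solutions to x_1+…+x_3 = 12 number C(12+2,2) = 91.
Subtract solutions that violate a single cap (substitute x_i' = x_i − (cap_i+1)): x_1 ≥ 8 gives C(6,2) = 15; x_2 ≥ 9 gives C(5,2) = 10; x_3 ≥ 3 gives C(11,2) = 55. Together 80.
Add back pairs where two caps are both exceeded: 0 + 3 + 1 = 4.
By inclusion–exclusion the count is 91 − 80 + 4 = 15.

15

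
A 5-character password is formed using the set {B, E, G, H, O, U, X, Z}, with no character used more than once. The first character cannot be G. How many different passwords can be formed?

The first character has 8−1 = 7 choices (anything except G).
The remaining 4 characters are filled from the other 7 symbols without repetition: 7 × 6 × 5 × 4 = 840.
Total: 7 × 840 = 5880.

5880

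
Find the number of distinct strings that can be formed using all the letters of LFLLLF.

Letter multiplicities in LFLLLF: F×2, L×4.
So there are 6! / (4!·2!) = 15 distinguishable arrangements.

15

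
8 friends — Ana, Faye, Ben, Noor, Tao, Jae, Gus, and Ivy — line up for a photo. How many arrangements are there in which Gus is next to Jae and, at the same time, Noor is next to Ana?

Treat {Gus,Jae} as one block (2 orders) and {Noor,Ana} as another (2 orders).
That leaves 6 units to arrange: 2 × 2 × 6! = 4 × 720 = 2880.

2880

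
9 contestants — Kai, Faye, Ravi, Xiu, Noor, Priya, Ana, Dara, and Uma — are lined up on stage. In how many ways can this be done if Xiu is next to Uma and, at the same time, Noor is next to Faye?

20160

Treat {Xiu,Uma} as one block (2 orders) and {Noor,Faye} as another (2 orders).
That leaves 7 units to arrange: 2 × 2 × 7! = 4 × 5040 = 20160.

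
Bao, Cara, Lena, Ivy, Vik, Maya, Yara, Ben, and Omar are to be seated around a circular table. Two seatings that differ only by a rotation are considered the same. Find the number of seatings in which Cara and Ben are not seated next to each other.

Without the restriction there are (8)! = 40320 seatings.
Seatings with Cara beside Ben: treat them as a block with 2 internal orders, giving 2 × (7)! = 10080.
Subtracting, 40320 − 10080 = 30240.

30240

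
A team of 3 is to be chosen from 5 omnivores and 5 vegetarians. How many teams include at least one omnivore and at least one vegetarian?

Unrestricted: C(10,3) = 120 ways to pick any 3 of the 10.
Selections missing a whole group: no omnivores → C(5,3) = 10; no vegetarians → C(5,3) = 10.
Both groups omitted at once is impossible, so 120 − 20 = 100.

100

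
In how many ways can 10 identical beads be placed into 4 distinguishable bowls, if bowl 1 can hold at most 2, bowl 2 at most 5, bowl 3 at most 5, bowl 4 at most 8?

100

By stars and bars, unrestricted non-negative solutions to x_1+…+x_4 = 10 number C(10+3,3) = 286.
Subtract solutions that violate a single cap (substitute x_i' = x_i − (cap_i+1)): x_1 ≥ 3 gives C(10,3) = 120; x_2 ≥ 6 gives C(7,3) = 35; x_3 ≥ 6 gives C(7,3) = 35; x_4 ≥ 9 gives C(4,3) = 4. Together 194.
Add back pairs where two caps are both exceeded: 4 + 4 + 0 + 0 + 0 + 0 = 8.
By inclusion–exclusion the count is 286 − 194 + 8 = 100.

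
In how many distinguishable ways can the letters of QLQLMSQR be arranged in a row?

Letter multiplicities in QLQLMSQR: L×2, M×1, Q×3, R×1, S×1.
So there are 8! / (3!·2!) = 3360 distinguishable arrangements.

3360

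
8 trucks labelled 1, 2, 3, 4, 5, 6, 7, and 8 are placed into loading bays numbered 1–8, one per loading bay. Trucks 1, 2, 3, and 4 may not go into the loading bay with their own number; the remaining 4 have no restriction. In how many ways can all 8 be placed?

Let Aᵢ (for 1 ≤ i ≤ 4) be the placements that put truck i in its forbidden loading bay. Any j of these fix j positions, leaving (8−j)! ways to fill the rest, and there are C(4,j) ways to pick which j.
By inclusion–exclusion, the number of valid placements is Σ_{j=0}^{4} (−1)^j C(4,j)·(8−j)!.
Computing: 40320 − 20160 + 4320 − 480 + 24 = 24024.

24024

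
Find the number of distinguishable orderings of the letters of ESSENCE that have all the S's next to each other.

Treat the 2 copies of S as a single block. The multiset to arrange is then {SS, C, E, E, E, N}, 6 items in all.
That gives (6)!/(3!) = 120 arrangements.

120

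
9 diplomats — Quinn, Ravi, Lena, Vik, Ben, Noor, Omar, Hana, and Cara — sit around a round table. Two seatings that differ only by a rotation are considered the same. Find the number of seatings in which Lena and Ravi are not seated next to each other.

Without the restriction there are (8)! = 40320 seatings.
Seatings with Lena beside Ravi: treat them as a block with 2 internal orders, giving 2 × (7)! = 10080.
Subtracting, 40320 − 10080 = 30240.

30240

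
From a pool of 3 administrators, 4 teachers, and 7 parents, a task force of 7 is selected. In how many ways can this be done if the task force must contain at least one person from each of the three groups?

2982

Total 7-person selections from all 14: C(14,7) = 3432.
Subtract selections that omit an entire group: no administrators → C(11,7) = 330; no teachers → C(10,7) = 120; no parents → C(7,7) = 1.
Add back selections omitting two groups (i.e. drawn from a single group): C(3,7) + C(4,7) + C(7,7) = 1.
By inclusion–exclusion: 3432 − 451 + 1 = 2982.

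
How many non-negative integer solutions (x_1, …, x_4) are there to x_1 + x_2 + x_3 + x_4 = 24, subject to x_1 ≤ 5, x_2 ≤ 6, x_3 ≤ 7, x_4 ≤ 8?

10

Without the upper bounds there are C(27,3) = 2925 ways to split 24 among 4 variables.
Subtract solutions that violate a single cap (substitute x_i' = x_i − (cap_i+1)): x_1 ≥ 6 gives C(21,3) = 1330; x_2 ≥ 7 gives C(20,3) = 1140; x_3 ≥ 8 gives C(19,3) = 969; x_4 ≥ 9 gives C(18,3) = 816. Together 4255.
Add back pairs where two caps are both exceeded: 364 + 286 + 220 + 220 + 165 + 120 = 1375.
Subtract triples: 20 + 10 + 4 + 1 = 35.
By inclusion–exclusion the count is 2925 − 4255 + 1375 − 35 = 10.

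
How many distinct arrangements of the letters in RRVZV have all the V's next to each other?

Treat the 2 copies of V as a single block. The multiset to arrange is then {VV, R, R, Z}, 4 items in all.
That gives (4)!/(2!) = 12 arrangements.

12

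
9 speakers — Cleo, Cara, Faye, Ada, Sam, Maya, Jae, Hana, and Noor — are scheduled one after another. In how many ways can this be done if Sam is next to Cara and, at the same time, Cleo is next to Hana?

20160

Treat {Sam,Cara} as one block (2 orders) and {Cleo,Hana} as another (2 orders).
That leaves 7 units to arrange: 2 × 2 × 7! = 4 × 5040 = 20160.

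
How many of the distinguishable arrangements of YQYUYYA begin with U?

Fix U in the first position and arrange the remaining 6 letters.
Those 6 letters have Y appearing 4 times, giving (6)!/(4!) = 30.

30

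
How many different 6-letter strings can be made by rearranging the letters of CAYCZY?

180

The 6 letters of CAYCZY have repeats: C appearing twice and Y appearing twice.
So there are 6! / (2!·2!) = 180 distinguishable arrangements.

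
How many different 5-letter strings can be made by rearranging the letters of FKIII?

FKIII has 5 letters with I appearing 3 times.
Dividing 5! = 120 by 3! = 6 for the repeated letters gives 20.

20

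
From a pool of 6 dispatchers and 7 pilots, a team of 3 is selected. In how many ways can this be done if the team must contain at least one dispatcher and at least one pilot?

Unrestricted: C(13,3) = 286 ways to pick any 3 of the 13.
Subtract selections that omit an entire group: no dispatchers → C(7,3) = 35; no pilots → C(6,3) = 20.
Both groups omitted at once is impossible, so 286 − 55 = 231.

231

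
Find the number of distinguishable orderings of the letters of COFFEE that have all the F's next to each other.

60

Treat the 2 copies of F as a single block. The multiset to arrange is then {FF, C, E, E, O}, 5 items in all.
That gives (5)!/(2!) = 60 arrangements.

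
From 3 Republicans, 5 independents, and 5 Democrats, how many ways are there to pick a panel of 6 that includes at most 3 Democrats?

1568

Split by how many Democrats are chosen (0 through 3).
Sum: C(5,0)·C(8,6) + C(5,1)·C(8,5) + C(5,2)·C(8,4) + C(5,3)·C(8,3) = 28 + 280 + 700 + 560 = 1568.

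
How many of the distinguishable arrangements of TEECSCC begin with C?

With the first slot taken by C, it remains to arrange the other 6 letters (TEESCC).
Those 6 letters have C appearing twice and E appearing twice, giving (6)!/(2!·2!) = 180.

180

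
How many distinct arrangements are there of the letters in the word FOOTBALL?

The 8 letters of FOOTBALL have repeats: L appearing twice and O appearing twice.
The number of distinct arrangements is 8!/(2!·2!) = 40320/4 = 10080.

10080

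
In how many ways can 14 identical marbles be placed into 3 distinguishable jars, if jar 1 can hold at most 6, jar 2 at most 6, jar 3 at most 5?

10

Without the upper bounds there are C(16,2) = 120 ways to split 14 among 3 jars.
Subtract solutions that violate a single cap (substitute x_i' = x_i − (cap_i+1)): x_1 ≥ 7 gives C(9,2) = 36; x_2 ≥ 7 gives C(9,2) = 36; x_3 ≥ 6 gives C(10,2) = 45. Together 117.
Add back pairs where two caps are both exceeded: 1 + 3 + 3 = 7.
By inclusion–exclusion the count is 120 − 117 + 7 = 10.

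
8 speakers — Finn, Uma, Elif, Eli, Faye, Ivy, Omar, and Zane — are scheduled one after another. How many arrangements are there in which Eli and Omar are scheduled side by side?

10080

Treat {Eli, Omar} as a single unit. There are 7 units to order, and the pair itself can be ordered 2 ways.
That gives 2 × 7! = 2 × 5040 = 10080.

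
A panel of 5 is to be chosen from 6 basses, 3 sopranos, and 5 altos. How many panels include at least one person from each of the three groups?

Total 5-person selections from all 14: C(14,5) = 2002.
Subtract selections that omit an entire group: no basses → C(8,5) = 56; no sopranos → C(11,5) = 462; no altos → C(9,5) = 126.
Add back selections omitting two groups (i.e. drawn from a single group): C(6,5) + C(3,5) + C(5,5) = 7.
By inclusion–exclusion: 2002 − 644 + 7 = 1365.

1365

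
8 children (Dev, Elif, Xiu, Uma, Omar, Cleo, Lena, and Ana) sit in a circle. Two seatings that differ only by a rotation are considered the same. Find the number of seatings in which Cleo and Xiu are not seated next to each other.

All circular seatings of 8 people number (7)! = 5040.
Those with Cleo next to Xiu: fuse the pair into one unit and seat 7 units around a circle — 2·(6)! = 1440.
Subtracting, 5040 − 1440 = 3600.

3600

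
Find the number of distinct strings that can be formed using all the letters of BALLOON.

1260

BALLOON has 7 letters with L appearing twice and O appearing twice.
Dividing 7! = 5040 by 2!·2! = 4 for the repeated letters gives 1260.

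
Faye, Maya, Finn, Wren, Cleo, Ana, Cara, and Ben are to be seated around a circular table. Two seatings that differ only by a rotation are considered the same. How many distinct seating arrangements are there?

Fix one person's seat to break rotational symmetry; the remaining 7 people can be arranged in (7)! = 5040 ways.

5040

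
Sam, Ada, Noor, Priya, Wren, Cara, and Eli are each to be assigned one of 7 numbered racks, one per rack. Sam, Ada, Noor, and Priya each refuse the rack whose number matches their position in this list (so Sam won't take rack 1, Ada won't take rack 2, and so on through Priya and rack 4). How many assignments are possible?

Let Aᵢ (for 1 ≤ i ≤ 4) be the placements that put person i in their forbidden rack. Any j of these fix j positions, leaving (7−j)! ways to fill the rest, and there are C(4,j) ways to pick which j.
By inclusion–exclusion, the number of valid placements is Σ_{j=0}^{4} (−1)^j C(4,j)·(7−j)!.
Computing: 5040 − 2880 + 720 − 96 + 6 = 2790.

2790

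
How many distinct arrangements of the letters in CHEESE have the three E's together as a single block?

24

Treat the 3 copies of E as a single block. The multiset to arrange is then {EEE, C, H, S}, 4 items in all.
All 4 items are distinct, so there are (4)! = 24 arrangements.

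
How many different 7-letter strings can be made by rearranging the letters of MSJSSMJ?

MSJSSMJ has 7 letters with J appearing twice, M appearing twice, and S appearing 3 times.
The number of distinct arrangements is 7!/(3!·2!·2!) = 5040/24 = 210.

210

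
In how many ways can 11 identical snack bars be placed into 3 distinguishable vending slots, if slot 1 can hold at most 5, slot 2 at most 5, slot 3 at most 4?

Without the upper bounds there are C(13,2) = 78 ways to split 11 among 3 vending slots.
Subtract solutions that violate a single cap (substitute x_i' = x_i − (cap_i+1)): x_1 ≥ 6 gives C(7,2) = 21; x_2 ≥ 6 gives C(7,2) = 21; x_3 ≥ 5 gives C(8,2) = 28. Together 70.
Add back pairs where two caps are both exceeded: 0 + 1 + 1 = 2.
By inclusion–exclusion the count is 78 − 70 + 2 = 10.

10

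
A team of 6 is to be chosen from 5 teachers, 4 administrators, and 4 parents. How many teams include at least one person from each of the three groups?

1520

Unrestricted: C(13,6) = 1716 ways to pick any 6 of the 13.
Selections missing a whole group: no teachers → C(8,6) = 28; no administrators → C(9,6) = 84; no parents → C(9,6) = 84.
Add back selections omitting two groups (i.e. drawn from a single group): C(5,6) + C(4,6) + C(4,6) = 0.
By inclusion–exclusion: 1716 − 196 + 0 = 1520.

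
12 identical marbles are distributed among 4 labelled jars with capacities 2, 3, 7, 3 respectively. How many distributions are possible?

19

Without the upper bounds there are C(15,3) = 455 ways to split 12 among 4 jars.
Subtract solutions that violate a single cap (substitute x_i' = x_i − (cap_i+1)): x_1 ≥ 3 gives C(12,3) = 220; x_2 ≥ 4 gives C(11,3) = 165; x_3 ≥ 8 gives C(7,3) = 35; x_4 ≥ 4 gives C(11,3) = 165. Together 585.
Add back pairs where two caps are both exceeded: 56 + 4 + 56 + 1 + 35 + 1 = 153.
Subtract triples: 0 + 4 + 0 + 0 = 4.
By inclusion–exclusion the count is 455 − 585 + 153 − 4 = 19.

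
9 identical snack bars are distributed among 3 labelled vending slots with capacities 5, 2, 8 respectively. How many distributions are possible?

17

Ignoring the caps, the number of non-negative solutions to x_1+…+x_3 = 9 is C(11,2) = 55.
Subtract solutions that violate a single cap (substitute x_i' = x_i − (cap_i+1)): x_1 ≥ 6 gives C(5,2) = 10; x_2 ≥ 3 gives C(8,2) = 28; x_3 ≥ 9 gives C(2,2) = 1. Together 39.
Add back pairs where two caps are both exceeded: 1 + 0 + 0 = 1.
By inclusion–exclusion the count is 55 − 39 + 1 = 17.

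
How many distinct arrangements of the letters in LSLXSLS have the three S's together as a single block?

Treat the 3 copies of S as a single block. The multiset to arrange is then {SSS, L, L, L, X}, 5 items in all.
That gives (5)!/(3!) = 20 arrangements.

20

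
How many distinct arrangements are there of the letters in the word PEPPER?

60

The 6 letters of PEPPER have repeats: E appearing twice and P appearing 3 times.
Dividing 6! = 720 by 3!·2! = 12 for the repeated letters gives 60.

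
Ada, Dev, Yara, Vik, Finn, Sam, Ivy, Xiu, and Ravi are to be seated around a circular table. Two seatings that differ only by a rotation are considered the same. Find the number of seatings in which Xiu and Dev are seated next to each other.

Glue Xiu and Dev into a block (2 internal orders). Seating 8 units around a circle gives (7)! arrangements.
So 2 × (7)! = 2 × 5040 = 10080.

10080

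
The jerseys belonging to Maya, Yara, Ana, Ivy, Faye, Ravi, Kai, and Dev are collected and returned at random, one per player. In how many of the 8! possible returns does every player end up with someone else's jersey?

Count assignments avoiding every fixed point. For any j of the 8 players fixed to their old jersey, the other 8−j can be arranged in (8−j)! ways.
By inclusion–exclusion this is Σ_{j=0}^{8} (−1)^j C(8,j)·(8−j)!.
Computing: 40320 − 40320 + 20160 − 6720 + 1680 − 336 + 56 − 8 + 1 = 14833.

14833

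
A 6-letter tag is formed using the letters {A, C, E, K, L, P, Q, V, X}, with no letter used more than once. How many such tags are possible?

60480

Choose and order 6 of the 9 symbols: the first letter has 9 options, the next 8, and so on down to 4.
9 × 8 × 7 × 6 × 5 × 4 = 60480.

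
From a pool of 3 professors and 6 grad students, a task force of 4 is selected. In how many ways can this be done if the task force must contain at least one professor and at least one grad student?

111

With no constraint there are C(9,4) = 126 possible selections.
Selections missing a whole group: no professors → C(6,4) = 15; no grad students → C(3,4) = 0.
Both groups omitted at once is impossible, so 126 − 15 = 111.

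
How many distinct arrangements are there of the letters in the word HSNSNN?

60

The 6 letters of HSNSNN have repeats: N appearing 3 times and S appearing twice.
So there are 6! / (3!·2!) = 60 distinguishable arrangements.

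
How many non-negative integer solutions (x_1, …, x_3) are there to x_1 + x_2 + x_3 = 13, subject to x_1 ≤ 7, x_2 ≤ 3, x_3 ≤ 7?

14

Ignoring the caps, the number of non-negative solutions to x_1+…+x_3 = 13 is C(15,2) = 105.
Subtract solutions that violate a single cap (substitute x_i' = x_i − (cap_i+1)): x_1 ≥ 8 gives C(7,2) = 21; x_2 ≥ 4 gives C(11,2) = 55; x_3 ≥ 8 gives C(7,2) = 21. Together 97.
Add back pairs where two caps are both exceeded: 3 + 0 + 3 = 6.
By inclusion–exclusion the count is 105 − 97 + 6 = 14.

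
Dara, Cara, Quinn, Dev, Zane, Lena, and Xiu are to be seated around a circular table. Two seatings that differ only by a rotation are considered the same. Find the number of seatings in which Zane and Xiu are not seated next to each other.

All circular seatings of 7 people number (6)! = 720.
Those with Zane next to Xiu: fuse the pair into one unit and seat 6 units around a circle — 2·(5)! = 240.
Subtracting, 720 − 240 = 480.

480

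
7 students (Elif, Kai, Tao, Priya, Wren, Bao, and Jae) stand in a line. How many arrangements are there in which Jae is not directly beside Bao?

There are 7! = 5040 arrangements in all. If Jae and Bao are adjacent, merging them into one block gives 2·(6)! = 1440 arrangements.
So 5040 − 1440 = 3600 arrangements keep them apart.

3600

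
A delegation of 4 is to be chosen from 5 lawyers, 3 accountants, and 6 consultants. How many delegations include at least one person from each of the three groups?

Total 4-person selections from all 14: C(14,4) = 1001.
Selections missing a whole group: no lawyers → C(9,4) = 126; no accountants → C(11,4) = 330; no consultants → C(8,4) = 70.
Add back selections omitting two groups (i.e. drawn from a single group): C(5,4) + C(3,4) + C(6,4) = 20.
By inclusion–exclusion: 1001 − 526 + 20 = 495.

495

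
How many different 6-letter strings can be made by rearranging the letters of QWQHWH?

90

The 6 letters of QWQHWH have repeats: H appearing twice, Q appearing twice, and W appearing twice.
The number of distinct arrangements is 6!/(2!·2!·2!) = 720/8 = 90.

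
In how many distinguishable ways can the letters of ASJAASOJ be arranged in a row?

ASJAASOJ has 8 letters with A appearing 3 times, J appearing twice, and S appearing twice.
So there are 8! / (3!·2!·2!) = 1680 distinguishable arrangements.

1680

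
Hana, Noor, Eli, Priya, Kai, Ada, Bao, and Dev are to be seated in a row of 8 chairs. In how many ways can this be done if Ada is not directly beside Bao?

30240

There are 8! = 40320 arrangements in all. If Ada and Bao are adjacent, merging them into one block gives 2·(7)! = 10080 arrangements.
Complementary counting: 40320 − 10080 = 30240.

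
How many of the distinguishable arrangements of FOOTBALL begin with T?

1260

With the first slot taken by T, it remains to arrange the other 7 letters (FOOBALL).
Those 7 letters have L appearing twice and O appearing twice, giving (7)!/(2!·2!) = 1260.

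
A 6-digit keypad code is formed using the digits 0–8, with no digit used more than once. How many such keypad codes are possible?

With no repetition, fill the 6 digits in order: 9 choices, then 8, down to 4.
9 × 8 × 7 × 6 × 5 × 4 = 60480.

60480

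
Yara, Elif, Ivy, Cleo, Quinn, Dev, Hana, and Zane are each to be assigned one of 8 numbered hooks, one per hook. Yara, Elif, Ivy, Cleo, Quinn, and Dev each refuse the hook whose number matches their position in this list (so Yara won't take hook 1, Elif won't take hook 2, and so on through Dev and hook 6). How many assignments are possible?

Let Aᵢ (for 1 ≤ i ≤ 6) be the placements that put person i in their forbidden hook. Any j of these fix j positions, leaving (8−j)! ways to fill the rest, and there are C(6,j) ways to pick which j.
By inclusion–exclusion, the number of valid placements is Σ_{j=0}^{6} (−1)^j C(6,j)·(8−j)!.
Computing: 40320 − 30240 + 10800 − 2400 + 360 − 36 + 2 = 18806.

18806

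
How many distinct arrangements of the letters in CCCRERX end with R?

With the last slot taken by R, it remains to arrange the other 6 letters (CCCERX).
Those 6 letters have C appearing 3 times, giving (6)!/(3!) = 120.

120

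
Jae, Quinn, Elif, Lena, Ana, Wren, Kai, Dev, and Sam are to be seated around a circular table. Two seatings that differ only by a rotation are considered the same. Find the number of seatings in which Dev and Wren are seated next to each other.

10080

Treat {Dev, Wren} as one unit (2 internal orders) and seat the resulting 8 units around the table: (7)! circular arrangements.
So 2 × (7)! = 2 × 5040 = 10080.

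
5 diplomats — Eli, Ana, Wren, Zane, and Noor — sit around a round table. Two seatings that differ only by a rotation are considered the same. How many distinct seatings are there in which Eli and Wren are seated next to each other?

Glue Eli and Wren into a block (2 internal orders). Seating 4 units around a circle gives (3)! arrangements.
So 2 × (3)! = 2 × 6 = 12.

12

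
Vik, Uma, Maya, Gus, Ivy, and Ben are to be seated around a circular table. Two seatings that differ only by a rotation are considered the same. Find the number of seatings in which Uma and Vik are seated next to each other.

48

Glue Uma and Vik into a block (2 internal orders). Seating 5 units around a circle gives (4)! arrangements.
So 2 × (4)! = 2 × 24 = 48.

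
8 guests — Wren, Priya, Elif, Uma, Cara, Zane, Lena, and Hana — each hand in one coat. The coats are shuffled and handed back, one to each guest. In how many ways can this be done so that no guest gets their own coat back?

14833

Count assignments avoiding every fixed point. For any j of the 8 guests fixed to their own coat, the other 8−j can be arranged in (8−j)! ways.
By inclusion–exclusion this is Σ_{j=0}^{8} (−1)^j C(8,j)·(8−j)!.
Computing: 40320 − 40320 + 20160 − 6720 + 1680 − 336 + 56 − 8 + 1 = 14833.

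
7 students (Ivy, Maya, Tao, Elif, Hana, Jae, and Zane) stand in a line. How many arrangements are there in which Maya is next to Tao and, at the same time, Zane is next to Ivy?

480

Treat {Maya,Tao} as one block (2 orders) and {Zane,Ivy} as another (2 orders).
That leaves 5 units to arrange: 2 × 2 × 5! = 4 × 120 = 480.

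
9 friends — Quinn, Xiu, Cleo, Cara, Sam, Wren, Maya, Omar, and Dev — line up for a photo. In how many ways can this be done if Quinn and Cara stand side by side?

Glue Quinn and Cara into one block (2 internal orders), leaving 8 units to arrange in a row.
So the count is 2·(8)! = 80640.

80640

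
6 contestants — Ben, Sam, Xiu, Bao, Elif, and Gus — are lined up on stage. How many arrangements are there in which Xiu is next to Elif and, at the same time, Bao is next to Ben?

Treat {Xiu,Elif} as one block (2 orders) and {Bao,Ben} as another (2 orders).
That leaves 4 units to arrange: 2 × 2 × 4! = 4 × 24 = 96.

96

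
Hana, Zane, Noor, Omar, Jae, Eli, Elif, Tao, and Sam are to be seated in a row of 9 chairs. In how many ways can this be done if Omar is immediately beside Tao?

80640

Treat {Omar, Tao} as a single unit. There are 8 units to order, and the pair itself can be ordered 2 ways.
That gives 2 × 8! = 2 × 40320 = 80640.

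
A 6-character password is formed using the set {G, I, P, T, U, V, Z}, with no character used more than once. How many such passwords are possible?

5040

Choose and order 6 of the 7 symbols: the first character has 7 options, the next 6, and so on down to 2.
7 × 6 × 5 × 4 × 3 × 2 = 5040.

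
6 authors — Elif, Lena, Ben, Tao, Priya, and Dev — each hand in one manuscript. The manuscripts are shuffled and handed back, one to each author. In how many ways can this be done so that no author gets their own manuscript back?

265

Count assignments avoiding every fixed point. For any j of the 6 authors fixed to their own manuscript, the other 6−j can be arranged in (6−j)! ways.
By inclusion–exclusion this is Σ_{j=0}^{6} (−1)^j C(6,j)·(6−j)!.
Computing: 720 − 720 + 360 − 120 + 30 − 6 + 1 = 265.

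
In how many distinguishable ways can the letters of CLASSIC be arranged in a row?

CLASSIC has 7 letters with C appearing twice and S appearing twice.
So there are 7! / (2!·2!) = 1260 distinguishable arrangements.

1260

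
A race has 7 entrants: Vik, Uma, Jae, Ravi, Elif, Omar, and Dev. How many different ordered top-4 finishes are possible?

There are 7 choices for 1st place, 6 for 2nd, and so on down to 4 for position 4.
That gives 7 × 6 × 5 × 4 = 840.

840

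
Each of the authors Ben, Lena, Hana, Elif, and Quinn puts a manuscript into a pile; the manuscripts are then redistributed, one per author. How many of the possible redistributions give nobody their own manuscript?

44

Let Aᵢ be the assignments in which author i gets their own manuscript. We want the size of the complement of A₁∪…∪A_5.
By inclusion–exclusion this is Σ_{j=0}^{5} (−1)^j C(5,j)·(5−j)!.
Computing: 120 − 120 + 60 − 20 + 5 − 1 = 44.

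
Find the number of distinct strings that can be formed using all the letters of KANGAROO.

Letter multiplicities in KANGAROO: A×2, G×1, K×1, N×1, O×2, R×1.
The number of distinct arrangements is 8!/(2!·2!) = 40320/4 = 10080.

10080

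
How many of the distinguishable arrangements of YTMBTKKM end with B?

Fix B in the last position and arrange the remaining 7 letters.
Those 7 letters have K appearing twice, M appearing twice, and T appearing twice, giving (7)!/(2!·2!·2!) = 630.

630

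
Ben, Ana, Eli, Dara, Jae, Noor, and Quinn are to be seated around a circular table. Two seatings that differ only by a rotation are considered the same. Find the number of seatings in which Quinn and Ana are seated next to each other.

240

Treat {Quinn, Ana} as one unit (2 internal orders) and seat the resulting 6 units around the table: (5)! circular arrangements.
So 2 × (5)! = 2 × 120 = 240.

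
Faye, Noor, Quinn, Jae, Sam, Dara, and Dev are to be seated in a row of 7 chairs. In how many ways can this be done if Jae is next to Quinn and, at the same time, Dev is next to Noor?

480

Treat {Jae,Quinn} as one block (2 orders) and {Dev,Noor} as another (2 orders).
That leaves 5 units to arrange: 2 × 2 × 5! = 4 × 120 = 480.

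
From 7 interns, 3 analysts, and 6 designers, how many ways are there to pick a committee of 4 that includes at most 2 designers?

Split by how many designers are chosen (0 through 2).
Sum: C(6,0)·C(10,4) + C(6,1)·C(10,3) + C(6,2)·C(10,2) = 210 + 720 + 675 = 1605.

1605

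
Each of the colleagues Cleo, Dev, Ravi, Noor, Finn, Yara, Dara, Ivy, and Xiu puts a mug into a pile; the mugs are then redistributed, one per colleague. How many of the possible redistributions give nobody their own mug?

Count assignments avoiding every fixed point. For any j of the 9 colleagues fixed to their own mug, the other 9−j can be arranged in (9−j)! ways.
By inclusion–exclusion this is Σ_{j=0}^{9} (−1)^j C(9,j)·(9−j)!.
Computing: 362880 − 362880 + 181440 − 60480 + 15120 − 3024 + 504 − 72 + 9 − 1 = 133496.

133496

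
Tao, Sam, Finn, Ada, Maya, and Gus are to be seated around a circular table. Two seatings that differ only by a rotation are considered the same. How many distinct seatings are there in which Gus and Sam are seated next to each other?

Glue Gus and Sam into a block (2 internal orders). Seating 5 units around a circle gives (4)! arrangements.
So 2 × (4)! = 2 × 24 = 48.

48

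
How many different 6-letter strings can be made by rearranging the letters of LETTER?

LETTER has 6 letters with E appearing twice and T appearing twice.
So there are 6! / (2!·2!) = 180 distinguishable arrangements.

180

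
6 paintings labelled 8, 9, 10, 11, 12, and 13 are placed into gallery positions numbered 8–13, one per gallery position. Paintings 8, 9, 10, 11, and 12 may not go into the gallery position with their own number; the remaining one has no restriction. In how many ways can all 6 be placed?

309

Let Aᵢ (for 8 ≤ i ≤ 12) be the placements that put painting i in its forbidden gallery position. Any j of these fix j positions, leaving (6−j)! ways to fill the rest, and there are C(5,j) ways to pick which j.
By inclusion–exclusion, the number of valid placements is Σ_{j=0}^{5} (−1)^j C(5,j)·(6−j)!.
Computing: 720 − 600 + 240 − 60 + 10 − 1 = 309.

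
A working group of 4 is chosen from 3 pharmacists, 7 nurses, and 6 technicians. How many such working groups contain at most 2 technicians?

Split by how many technicians are chosen (0 through 2).
Sum: C(6,0)·C(10,4) + C(6,1)·C(10,3) + C(6,2)·C(10,2) = 210 + 720 + 675 = 1605.

1605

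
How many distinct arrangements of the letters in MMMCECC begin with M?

60

With the first slot taken by M, it remains to arrange the other 6 letters (MMCECC).
Those 6 letters have C appearing 3 times and M appearing twice, giving (6)!/(3!·2!) = 60.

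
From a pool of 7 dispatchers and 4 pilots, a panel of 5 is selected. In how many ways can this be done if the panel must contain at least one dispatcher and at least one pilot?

441

With no constraint there are C(11,5) = 462 possible selections.
Subtract selections that omit an entire group: no dispatchers → C(4,5) = 0; no pilots → C(7,5) = 21.
Both groups omitted at once is impossible, so 462 − 21 = 441.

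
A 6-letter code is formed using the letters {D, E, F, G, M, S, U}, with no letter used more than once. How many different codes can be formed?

5040

Choose and order 6 of the 7 symbols: the first letter has 7 options, the next 6, and so on down to 2.
That product is 7 × 6 × 5 × 4 × 3 × 2 = 5040.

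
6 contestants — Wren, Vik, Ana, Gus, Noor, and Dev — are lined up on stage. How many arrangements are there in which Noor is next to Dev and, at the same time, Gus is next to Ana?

96

Treat {Noor,Dev} as one block (2 orders) and {Gus,Ana} as another (2 orders).
That leaves 4 units to arrange: 2 × 2 × 4! = 4 × 24 = 96.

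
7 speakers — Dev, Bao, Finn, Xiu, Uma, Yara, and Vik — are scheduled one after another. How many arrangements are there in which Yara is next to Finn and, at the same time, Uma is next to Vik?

Treat {Yara,Finn} as one block (2 orders) and {Uma,Vik} as another (2 orders).
That leaves 5 units to arrange: 2 × 2 × 5! = 4 × 120 = 480.

480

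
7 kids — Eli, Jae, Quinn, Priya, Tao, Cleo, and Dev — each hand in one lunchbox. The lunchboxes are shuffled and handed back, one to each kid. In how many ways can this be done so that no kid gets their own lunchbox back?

This is the derangement count D_7: permutations of 7 items with no fixed point.
By inclusion–exclusion this is Σ_{j=0}^{7} (−1)^j C(7,j)·(7−j)!.
Computing: 5040 − 5040 + 2520 − 840 + 210 − 42 + 7 − 1 = 1854.

1854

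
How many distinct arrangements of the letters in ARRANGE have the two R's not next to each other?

900

There are 7!/(2!·2!) = 1260 arrangements of ARRANGE in total.
If the two R's are adjacent, glue them into one block, leaving 6 items to arrange: (6)!/(2!) = 360 ways.
Hence 1260 − 360 = 900.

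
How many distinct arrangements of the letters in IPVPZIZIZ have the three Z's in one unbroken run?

Treat the 3 copies of Z as a single block. The multiset to arrange is then {ZZZ, I, I, I, P, P, V}, 7 items in all.
That gives (7)!/(3!·2!) = 420 arrangements.

420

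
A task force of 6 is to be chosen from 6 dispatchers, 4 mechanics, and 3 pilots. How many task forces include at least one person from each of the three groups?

1416

With no constraint there are C(13,6) = 1716 possible selections.
Selections missing a whole group: no dispatchers → C(7,6) = 7; no mechanics → C(9,6) = 84; no pilots → C(10,6) = 210.
Add back selections omitting two groups (i.e. drawn from a single group): C(6,6) + C(4,6) + C(3,6) = 1.
By inclusion–exclusion: 1716 − 301 + 1 = 1416.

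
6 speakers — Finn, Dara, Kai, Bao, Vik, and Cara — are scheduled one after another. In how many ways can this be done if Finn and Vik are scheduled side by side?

240

Glue Finn and Vik into one block (2 internal orders), leaving 5 units to arrange in a row.
So the count is 2·(5)! = 240.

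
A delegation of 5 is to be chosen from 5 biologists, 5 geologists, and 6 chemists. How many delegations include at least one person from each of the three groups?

3200

With no constraint there are C(16,5) = 4368 possible selections.
Selections missing a whole group: no biologists → C(11,5) = 462; no geologists → C(11,5) = 462; no chemists → C(10,5) = 252.
Add back selections omitting two groups (i.e. drawn from a single group): C(5,5) + C(5,5) + C(6,5) = 8.
By inclusion–exclusion: 4368 − 1176 + 8 = 3200.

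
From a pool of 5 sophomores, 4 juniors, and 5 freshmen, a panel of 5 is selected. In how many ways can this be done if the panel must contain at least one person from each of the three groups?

1500

Unrestricted: C(14,5) = 2002 ways to pick any 5 of the 14.
Subtract selections that omit an entire group: no sophomores → C(9,5) = 126; no juniors → C(10,5) = 252; no freshmen → C(9,5) = 126.
Add back selections omitting two groups (i.e. drawn from a single group): C(5,5) + C(4,5) + C(5,5) = 2.
By inclusion–exclusion: 2002 − 504 + 2 = 1500.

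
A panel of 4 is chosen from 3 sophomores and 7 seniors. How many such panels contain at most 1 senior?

7

Split by how many seniors are chosen (0 through 1).
Sum: C(7,0)·C(3,4) + C(7,1)·C(3,3) = 0 + 7 = 7.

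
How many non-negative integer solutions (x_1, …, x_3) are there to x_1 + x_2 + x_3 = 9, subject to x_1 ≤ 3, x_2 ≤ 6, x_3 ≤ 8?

Without the upper bounds there are C(11,2) = 55 ways to split 9 among 3 variables.
Subtract solutions that violate a single cap (substitute x_i' = x_i − (cap_i+1)): x_1 ≥ 4 gives C(7,2) = 21; x_2 ≥ 7 gives C(4,2) = 6; x_3 ≥ 9 gives C(2,2) = 1. Together 28.
No two caps can be exceeded simultaneously, so the pair terms are all 0.
By inclusion–exclusion the count is 55 − 28 + 0 = 27.

27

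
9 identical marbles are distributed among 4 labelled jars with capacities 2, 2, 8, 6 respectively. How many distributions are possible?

Ignoring the caps, the number of non-negative solutions to x_1+…+x_4 = 9 is C(12,3) = 220.
Subtract solutions that violate a single cap (substitute x_i' = x_i − (cap_i+1)): x_1 ≥ 3 gives C(9,3) = 84; x_2 ≥ 3 gives C(9,3) = 84; x_3 ≥ 9 gives C(3,3) = 1; x_4 ≥ 7 gives C(5,3) = 10. Together 179.
Add back pairs where two caps are both exceeded: 20 + 0 + 0 + 0 + 0 + 0 = 20.
By inclusion–exclusion the count is 220 − 179 + 20 = 61.

61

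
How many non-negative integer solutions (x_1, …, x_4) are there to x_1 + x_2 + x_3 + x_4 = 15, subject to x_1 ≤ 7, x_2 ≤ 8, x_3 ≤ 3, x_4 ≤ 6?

Without the upper bounds there are C(18,3) = 816 ways to split 15 among 4 variables.
Subtract solutions that violate a single cap (substitute x_i' = x_i − (cap_i+1)): x_1 ≥ 8 gives C(10,3) = 120; x_2 ≥ 9 gives C(9,3) = 84; x_3 ≥ 4 gives C(14,3) = 364; x_4 ≥ 7 gives C(11,3) = 165. Together 733.
Add back pairs where two caps are both exceeded: 0 + 20 + 1 + 10 + 0 + 35 = 66.
By inclusion–exclusion the count is 816 − 733 + 66 = 149.

149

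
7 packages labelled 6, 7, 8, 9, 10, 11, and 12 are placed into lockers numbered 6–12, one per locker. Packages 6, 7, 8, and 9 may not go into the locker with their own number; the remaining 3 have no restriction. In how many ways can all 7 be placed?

2790

Let Aᵢ (for 6 ≤ i ≤ 9) be the placements that put package i in its forbidden locker. Any j of these fix j positions, leaving (7−j)! ways to fill the rest, and there are C(4,j) ways to pick which j.
By inclusion–exclusion, the number of valid placements is Σ_{j=0}^{4} (−1)^j C(4,j)·(7−j)!.
Computing: 5040 − 2880 + 720 − 96 + 6 = 2790.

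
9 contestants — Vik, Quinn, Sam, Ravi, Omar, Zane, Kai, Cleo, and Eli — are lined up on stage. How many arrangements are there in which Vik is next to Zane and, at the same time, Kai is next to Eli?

Treat {Vik,Zane} as one block (2 orders) and {Kai,Eli} as another (2 orders).
That leaves 7 units to arrange: 2 × 2 × 7! = 4 × 5040 = 20160.

20160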